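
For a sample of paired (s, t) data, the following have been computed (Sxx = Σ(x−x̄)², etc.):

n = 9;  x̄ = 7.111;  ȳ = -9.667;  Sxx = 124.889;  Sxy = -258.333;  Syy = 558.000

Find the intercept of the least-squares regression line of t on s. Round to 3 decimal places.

b = Sxy/Sxx = -258.333/124.889 = -2.068501
a = ȳ − b·x̄ = -9.667 − (-2.068501)·7.111 = 5.042109

5.042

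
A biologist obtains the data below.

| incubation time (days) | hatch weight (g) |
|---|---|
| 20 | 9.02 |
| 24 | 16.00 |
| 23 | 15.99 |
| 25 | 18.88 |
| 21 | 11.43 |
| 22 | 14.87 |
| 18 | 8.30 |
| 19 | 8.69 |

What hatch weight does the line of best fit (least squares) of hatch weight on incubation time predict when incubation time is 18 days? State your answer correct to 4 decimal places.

n = 8, Σx = 172, Σy = 103.18, Σxy = 2285.85, Σx² = 3740
Sxx = Σx² − (Σx)²/n = 3740 − 3698 = 42
Sxy = Σxy − (Σx)(Σy)/n = 2285.85 − 2218.37 = 67.48
b = Sxy/Sxx = 67.48/42 = 1.606667
a = ȳ − b·x̄ = 12.8975 − 1.606667·21.5 = -21.645833
ŷ(18) = a + b·18 = -21.645833 + 1.606667·18 = 7.274167

7.2742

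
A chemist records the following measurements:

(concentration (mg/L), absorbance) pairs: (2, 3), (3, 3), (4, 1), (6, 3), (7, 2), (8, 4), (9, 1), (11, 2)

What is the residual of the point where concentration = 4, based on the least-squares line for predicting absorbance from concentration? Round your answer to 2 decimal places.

-1.53

n = 8, Σx = 50, Σy = 19, Σxy = 114, Σx² = 380
Sxx = Σx² − (Σx)²/n = 380 − 312.5 = 67.5
Sxy = Σxy − (Σx)(Σy)/n = 114 − 118.75 = -4.75
b = Sxy/Sxx = -4.75/67.5 = -0.070370
a = ȳ − b·x̄ = 2.375 − (-0.070370)·6.25 = 2.814815
ŷ(4) = 2.814815 + (-0.070370)·4 = 2.533333
residual = y − ŷ = 1 − 2.533333 = -1.533333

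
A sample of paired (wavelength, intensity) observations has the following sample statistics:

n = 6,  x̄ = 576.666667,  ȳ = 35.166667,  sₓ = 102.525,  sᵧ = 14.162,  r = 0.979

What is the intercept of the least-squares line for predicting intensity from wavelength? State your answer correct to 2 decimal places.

-42.82

b = r · sᵧ/sₓ = 0.979 · 14.162/102.525 = 0.135231
a = ȳ − b·x̄ = 35.166667 − 0.135231·576.666667 = -42.816766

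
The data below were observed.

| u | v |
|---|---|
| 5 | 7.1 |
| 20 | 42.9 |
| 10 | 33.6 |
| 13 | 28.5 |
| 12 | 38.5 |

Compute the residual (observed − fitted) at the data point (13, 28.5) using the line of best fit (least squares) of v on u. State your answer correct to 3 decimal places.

n = 5, Σx = 60, Σy = 150.6, Σxy = 2062, Σx² = 838
Sxx = Σx² − (Σx)²/n = 838 − 720 = 118
Sxy = Σxy − (Σx)(Σy)/n = 2062 − 1807.2 = 254.8
b = Sxy/Sxx = 254.8/118 = 2.159322
a = ȳ − b·x̄ = 30.12 − 2.159322·12 = 4.208136
ŷ(13) = 4.208136 + 2.159322·13 = 32.279322
residual = y − ŷ = 28.5 − 32.279322 = -3.779322

-3.779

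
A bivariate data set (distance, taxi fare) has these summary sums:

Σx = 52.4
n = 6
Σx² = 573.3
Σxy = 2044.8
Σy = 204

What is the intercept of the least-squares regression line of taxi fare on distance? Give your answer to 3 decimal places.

14.128

Sxx = Σx² − (Σx)²/n = 573.3 − 457.626667 = 115.673333
Sxy = Σxy − (Σx)(Σy)/n = 2044.8 − 1781.6 = 263.2
b = Sxy/Sxx = 263.2/115.673333 = 2.275373
a = ȳ − b·x̄ = 34 − 2.275373·8.733333 = 14.128408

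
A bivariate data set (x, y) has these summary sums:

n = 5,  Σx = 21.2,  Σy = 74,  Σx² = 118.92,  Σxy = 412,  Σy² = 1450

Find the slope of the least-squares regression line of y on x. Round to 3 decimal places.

3.384

Sxx = Σx² − (Σx)²/n = 118.92 − 89.888 = 29.032
Sxy = Σxy − (Σx)(Σy)/n = 412 − 313.76 = 98.24
b = Sxy/Sxx = 98.24/29.032 = 3.383852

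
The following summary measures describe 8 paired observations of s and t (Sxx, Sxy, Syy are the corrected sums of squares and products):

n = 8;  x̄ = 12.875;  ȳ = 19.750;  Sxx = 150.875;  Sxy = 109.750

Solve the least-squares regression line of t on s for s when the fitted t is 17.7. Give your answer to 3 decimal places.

10.057

b = Sxy/Sxx = 109.75/150.875 = 0.727423
a = ȳ − b·x̄ = 19.75 − 0.727423·12.875 = 10.384424
Set a + b·x = 17.7: x = (17.7 − 10.384424) / 0.727423 = 10.056834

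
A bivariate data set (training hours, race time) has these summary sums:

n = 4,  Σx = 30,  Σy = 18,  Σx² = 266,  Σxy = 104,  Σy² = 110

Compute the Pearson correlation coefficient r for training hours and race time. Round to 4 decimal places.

-0.8990

Sxx = Σx² − (Σx)²/n = 266 − 225 = 41
Sxy = Σxy − (Σx)(Σy)/n = 104 − 135 = -31
Syy = Σy² − (Σy)²/n = 110 − 81 = 29
r = Sxy/√(Sxx·Syy) = -31/√(1189) = -31/34.481879 = -0.899023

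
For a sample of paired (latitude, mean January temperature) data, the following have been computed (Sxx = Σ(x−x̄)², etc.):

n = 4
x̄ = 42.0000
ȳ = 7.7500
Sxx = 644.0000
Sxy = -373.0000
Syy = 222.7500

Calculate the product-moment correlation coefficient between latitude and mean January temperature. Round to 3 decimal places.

r = Sxy/√(Sxx·Syy) = -373/√(143451) = -373/378.749257 = -0.984820

-0.985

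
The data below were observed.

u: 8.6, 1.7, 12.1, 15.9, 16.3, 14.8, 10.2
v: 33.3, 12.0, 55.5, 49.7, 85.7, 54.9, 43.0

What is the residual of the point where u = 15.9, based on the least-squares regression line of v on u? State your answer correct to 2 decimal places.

n = 7, Σx = 79.6, Σy = 334.1, Σxy = 4416.59, Σx² = 1064.84
Sxx = Σx² − (Σx)²/n = 1064.84 − 905.165714 = 159.674286
Sxy = Σxy − (Σx)(Σy)/n = 4416.59 − 3799.194286 = 617.395714
b = Sxy/Sxx = 617.395714/159.674286 = 3.866594
a = ȳ − b·x̄ = 47.728571 − 3.866594·11.371429 = 3.759868
ŷ(15.9) = 3.759868 + 3.866594·15.9 = 65.238721
residual = y − ŷ = 49.7 − 65.238721 = -15.538721

-15.54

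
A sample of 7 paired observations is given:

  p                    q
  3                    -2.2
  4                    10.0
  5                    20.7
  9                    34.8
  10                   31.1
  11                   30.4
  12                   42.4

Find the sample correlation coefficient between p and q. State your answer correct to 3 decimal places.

n = 7, Σx = 54, Σy = 167.2, Σxy = 1604.3, Σx² = 496, Σy² = 5433.5
Sxx = Σx² − (Σx)²/n = 496 − 416.571429 = 79.428571
Sxy = Σxy − (Σx)(Σy)/n = 1604.3 − 1289.828571 = 314.471429
Syy = Σy² − (Σy)²/n = 5433.5 − 3993.691429 = 1439.808571
r = Sxy/√(Sxx·Syy) = 314.471429/√(114361.937959) = 314.471429/338.174419 = 0.929909

0.930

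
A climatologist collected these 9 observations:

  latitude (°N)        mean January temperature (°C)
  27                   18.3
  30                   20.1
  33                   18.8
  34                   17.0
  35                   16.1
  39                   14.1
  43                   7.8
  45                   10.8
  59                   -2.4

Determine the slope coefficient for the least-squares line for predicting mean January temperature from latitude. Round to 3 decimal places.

n = 9, Σx = 345, Σy = 120.6, Σxy = 4088.7, Σx² = 13975
Sxx = Σx² − (Σx)²/n = 13975 − 13225 = 750
Sxy = Σxy − (Σx)(Σy)/n = 4088.7 − 4623 = -534.3
b = Sxy/Sxx = -534.3/750 = -0.7124

-0.712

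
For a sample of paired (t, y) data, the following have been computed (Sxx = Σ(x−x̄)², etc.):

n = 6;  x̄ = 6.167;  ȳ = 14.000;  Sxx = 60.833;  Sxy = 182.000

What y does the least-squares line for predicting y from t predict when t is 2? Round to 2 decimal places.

b = Sxy/Sxx = 182/60.833 = 2.991797
a = ȳ − b·x̄ = 14 − 2.991797·6.167 = -4.450413
ŷ(2) = a + b·2 = -4.450413 + 2.991797·2 = 1.533181

1.53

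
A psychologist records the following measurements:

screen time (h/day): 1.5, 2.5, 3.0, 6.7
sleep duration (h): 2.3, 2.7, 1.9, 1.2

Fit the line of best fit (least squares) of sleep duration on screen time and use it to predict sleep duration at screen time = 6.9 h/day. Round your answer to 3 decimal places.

n = 4, Σx = 13.7, Σy = 8.1, Σxy = 23.94, Σx² = 62.39
Sxx = Σx² − (Σx)²/n = 62.39 − 46.9225 = 15.4675
Sxy = Σxy − (Σx)(Σy)/n = 23.94 − 27.7425 = -3.8025
b = Sxy/Sxx = -3.8025/15.4675 = -0.245838
a = ȳ − b·x̄ = 2.025 − (-0.245838)·3.425 = 2.866995
ŷ(6.9) = a + b·6.9 = 2.866995 + (-0.245838)·6.9 = 1.170713

1.171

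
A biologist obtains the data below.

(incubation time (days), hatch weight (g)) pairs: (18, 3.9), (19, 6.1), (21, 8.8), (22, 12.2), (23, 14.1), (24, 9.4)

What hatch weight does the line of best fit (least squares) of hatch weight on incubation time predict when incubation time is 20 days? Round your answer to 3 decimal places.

n = 6, Σx = 127, Σy = 54.5, Σxy = 1189.2, Σx² = 2715
Sxx = Σx² − (Σx)²/n = 2715 − 2688.166667 = 26.833333
Sxy = Σxy − (Σx)(Σy)/n = 1189.2 − 1153.583333 = 35.616667
b = Sxy/Sxx = 35.616667/26.833333 = 1.327329
a = ȳ − b·x̄ = 9.083333 − 1.327329·21.166667 = -19.011801
ŷ(20) = a + b·20 = -19.011801 + 1.327329·20 = 7.534783

7.535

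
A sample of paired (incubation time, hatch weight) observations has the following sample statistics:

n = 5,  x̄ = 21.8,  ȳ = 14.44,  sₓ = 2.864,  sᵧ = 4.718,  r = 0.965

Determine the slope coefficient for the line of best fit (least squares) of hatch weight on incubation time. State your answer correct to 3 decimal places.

1.590

b = r · sᵧ/sₓ = 0.965 · 4.718/2.864 = 1.589689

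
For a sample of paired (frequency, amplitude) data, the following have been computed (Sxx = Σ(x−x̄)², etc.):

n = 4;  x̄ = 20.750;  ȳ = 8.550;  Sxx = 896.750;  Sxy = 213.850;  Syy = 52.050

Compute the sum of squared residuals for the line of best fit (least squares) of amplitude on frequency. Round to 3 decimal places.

1.053

b = Sxy/Sxx = 213.85/896.75 = 0.238472
SSE = Syy − b·Sxy = 52.05 − 0.238472·213.85 = 1.052707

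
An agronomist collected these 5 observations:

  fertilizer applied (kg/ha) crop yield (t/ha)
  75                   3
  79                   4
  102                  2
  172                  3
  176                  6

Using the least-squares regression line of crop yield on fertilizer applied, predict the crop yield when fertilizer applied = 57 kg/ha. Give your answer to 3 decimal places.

2.678

n = 5, Σx = 604, Σy = 18, Σxy = 2317, Σx² = 82830
Sxx = Σx² − (Σx)²/n = 82830 − 72963.2 = 9866.8
Sxy = Σxy − (Σx)(Σy)/n = 2317 − 2174.4 = 142.6
b = Sxy/Sxx = 142.6/9866.8 = 0.014453
a = ȳ − b·x̄ = 3.6 − 0.014453·120.8 = 1.854137
ŷ(57) = a + b·57 = 1.854137 + 0.014453·57 = 2.677930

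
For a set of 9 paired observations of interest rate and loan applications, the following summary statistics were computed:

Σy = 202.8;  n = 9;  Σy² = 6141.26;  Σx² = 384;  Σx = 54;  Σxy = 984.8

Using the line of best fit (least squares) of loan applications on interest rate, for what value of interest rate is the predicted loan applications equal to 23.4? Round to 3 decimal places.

Sxx = Σx² − (Σx)²/n = 384 − 324 = 60
Sxy = Σxy − (Σx)(Σy)/n = 984.8 − 1216.8 = -232
b = Sxy/Sxx = -232/60 = -3.866667
a = ȳ − b·x̄ = 22.533333 − (-3.866667)·6 = 45.733333
Set a + b·x = 23.4: x = (23.4 − 45.733333) / (-3.866667) = 5.775862

5.776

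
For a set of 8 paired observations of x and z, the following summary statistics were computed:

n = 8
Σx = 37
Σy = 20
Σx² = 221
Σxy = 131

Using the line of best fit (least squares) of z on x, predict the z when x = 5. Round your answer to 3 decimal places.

2.789

Sxx = Σx² − (Σx)²/n = 221 − 171.125 = 49.875
Sxy = Σxy − (Σx)(Σy)/n = 131 − 92.5 = 38.5
b = Sxy/Sxx = 38.5/49.875 = 0.771930
a = ȳ − b·x̄ = 2.5 − 0.771930·4.625 = -1.070175
ŷ(5) = a + b·5 = -1.070175 + 0.771930·5 = 2.789474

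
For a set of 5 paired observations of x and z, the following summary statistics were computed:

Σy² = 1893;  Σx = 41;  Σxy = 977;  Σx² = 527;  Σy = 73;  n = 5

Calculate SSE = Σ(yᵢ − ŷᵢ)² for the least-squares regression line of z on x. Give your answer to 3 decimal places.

76.746

Sxx = Σx² − (Σx)²/n = 527 − 336.2 = 190.8
Sxy = Σxy − (Σx)(Σy)/n = 977 − 598.6 = 378.4
Syy = Σy² − (Σy)²/n = 1893 − 1065.8 = 827.2
b = Sxy/Sxx = 378.4/190.8 = 1.983229
SSE = Syy − b·Sxy = 827.2 − 1.983229·378.4 = 76.746331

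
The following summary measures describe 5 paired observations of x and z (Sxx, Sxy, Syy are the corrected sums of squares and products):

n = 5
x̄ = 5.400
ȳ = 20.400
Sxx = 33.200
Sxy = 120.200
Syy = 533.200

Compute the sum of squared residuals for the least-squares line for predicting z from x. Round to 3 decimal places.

98.018

b = Sxy/Sxx = 120.2/33.2 = 3.620482
SSE = Syy − b·Sxy = 533.2 − 3.620482·120.2 = 98.018072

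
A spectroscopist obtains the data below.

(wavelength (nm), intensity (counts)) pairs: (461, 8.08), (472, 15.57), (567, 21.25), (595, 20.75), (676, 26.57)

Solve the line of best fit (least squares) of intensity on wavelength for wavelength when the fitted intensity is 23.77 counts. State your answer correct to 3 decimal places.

n = 5, Σx = 2771, Σy = 92.22, Σxy = 53430.24, Σx² = 1567795
Sxx = Σx² − (Σx)²/n = 1567795 − 1535688.2 = 32106.8
Sxy = Σxy − (Σx)(Σy)/n = 53430.24 − 51108.324 = 2321.916
b = Sxy/Sxx = 2321.916/32106.8 = 0.072319
a = ȳ − b·x̄ = 18.444 − 0.072319·554.2 = -21.634919
Set a + b·x = 23.77: x = (23.77 − (-21.634919)) / 0.072319 = 627.846427

627.846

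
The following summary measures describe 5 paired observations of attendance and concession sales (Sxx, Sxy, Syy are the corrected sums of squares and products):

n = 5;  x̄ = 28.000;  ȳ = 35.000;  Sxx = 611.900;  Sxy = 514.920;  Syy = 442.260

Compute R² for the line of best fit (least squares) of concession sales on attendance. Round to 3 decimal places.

R² = Sxy²/(Sxx·Syy) = (514.92)²/(611.9·442.26) = 0.979764

0.980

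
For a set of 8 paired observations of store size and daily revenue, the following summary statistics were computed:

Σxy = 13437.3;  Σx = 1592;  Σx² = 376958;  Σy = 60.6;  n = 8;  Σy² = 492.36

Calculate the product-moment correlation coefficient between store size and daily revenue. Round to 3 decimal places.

0.973

Sxx = Σx² − (Σx)²/n = 376958 − 316808 = 60150
Sxy = Σxy − (Σx)(Σy)/n = 13437.3 − 12059.4 = 1377.9
Syy = Σy² − (Σy)²/n = 492.36 − 459.045 = 33.315
r = Sxy/√(Sxx·Syy) = 1377.9/√(2003897.25) = 1377.9/1415.590778 = 0.973375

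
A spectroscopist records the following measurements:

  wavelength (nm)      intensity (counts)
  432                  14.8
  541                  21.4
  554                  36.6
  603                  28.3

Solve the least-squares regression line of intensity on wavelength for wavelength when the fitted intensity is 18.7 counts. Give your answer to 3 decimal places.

463.012

n = 4, Σx = 2130, Σy = 101.1, Σxy = 55312.3, Σx² = 1149830
Sxx = Σx² − (Σx)²/n = 1149830 − 1134225 = 15605
Sxy = Σxy − (Σx)(Σy)/n = 55312.3 − 53835.75 = 1476.55
b = Sxy/Sxx = 1476.55/15605 = 0.094620
a = ȳ − b·x̄ = 25.275 − 0.094620·532.5 = -25.110317
Set a + b·x = 18.7: x = (18.7 − (-25.110317)) / 0.094620 = 463.011750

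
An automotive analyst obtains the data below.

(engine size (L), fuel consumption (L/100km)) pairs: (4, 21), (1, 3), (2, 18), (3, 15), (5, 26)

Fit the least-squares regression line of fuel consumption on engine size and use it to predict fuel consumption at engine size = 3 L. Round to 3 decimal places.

16.600

n = 5, Σx = 15, Σy = 83, Σxy = 298, Σx² = 55
Sxx = Σx² − (Σx)²/n = 55 − 45 = 10
Sxy = Σxy − (Σx)(Σy)/n = 298 − 249 = 49
b = Sxy/Sxx = 49/10 = 4.9
a = ȳ − b·x̄ = 16.6 − 4.9·3 = 1.9
ŷ(3) = a + b·3 = 1.9 + 4.9·3 = 16.6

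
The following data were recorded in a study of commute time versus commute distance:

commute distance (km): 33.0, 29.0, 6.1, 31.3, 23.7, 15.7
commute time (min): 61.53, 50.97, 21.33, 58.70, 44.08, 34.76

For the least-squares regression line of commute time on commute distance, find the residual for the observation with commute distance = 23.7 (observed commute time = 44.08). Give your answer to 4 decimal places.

n = 6, Σx = 138.8, Σy = 271.37, Σxy = 7066.471, Σx² = 3755.08
Sxx = Σx² − (Σx)²/n = 3755.08 − 3210.906667 = 544.173333
Sxy = Σxy − (Σx)(Σy)/n = 7066.471 − 6277.692667 = 788.778333
b = Sxy/Sxx = 788.778333/544.173333 = 1.449498
a = ȳ − b·x̄ = 45.228333 − 1.449498·23.133333 = 11.696605
ŷ(23.7) = 11.696605 + 1.449498·23.7 = 46.049716
residual = y − ŷ = 44.08 − 46.049716 = -1.969716

-1.9697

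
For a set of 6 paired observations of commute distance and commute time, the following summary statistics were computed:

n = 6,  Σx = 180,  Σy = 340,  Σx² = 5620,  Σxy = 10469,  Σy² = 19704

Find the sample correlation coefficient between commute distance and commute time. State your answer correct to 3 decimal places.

Sxx = Σx² − (Σx)²/n = 5620 − 5400 = 220
Sxy = Σxy − (Σx)(Σy)/n = 10469 − 10200 = 269
Syy = Σy² − (Σy)²/n = 19704 − 19266.666667 = 437.333333
r = Sxy/√(Sxx·Syy) = 269/√(96213.333333) = 269/310.182742 = 0.867231

0.867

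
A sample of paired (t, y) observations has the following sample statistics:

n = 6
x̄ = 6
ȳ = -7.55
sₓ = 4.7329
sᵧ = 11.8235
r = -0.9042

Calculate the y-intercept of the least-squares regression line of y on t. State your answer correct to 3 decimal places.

b = r · sᵧ/sₓ = -0.9042 · 11.8235/4.7329 = -2.258828
a = ȳ − b·x̄ = -7.55 − (-2.258828)·6 = 6.002970

6.003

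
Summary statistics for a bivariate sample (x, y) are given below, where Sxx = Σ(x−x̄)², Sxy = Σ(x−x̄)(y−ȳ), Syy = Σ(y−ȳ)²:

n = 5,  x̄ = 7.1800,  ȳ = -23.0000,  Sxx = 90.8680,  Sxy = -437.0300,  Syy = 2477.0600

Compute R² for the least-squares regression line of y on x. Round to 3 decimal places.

0.849

R² = Sxy²/(Sxx·Syy) = (-437.03)²/(90.868·2477.06) = 0.848545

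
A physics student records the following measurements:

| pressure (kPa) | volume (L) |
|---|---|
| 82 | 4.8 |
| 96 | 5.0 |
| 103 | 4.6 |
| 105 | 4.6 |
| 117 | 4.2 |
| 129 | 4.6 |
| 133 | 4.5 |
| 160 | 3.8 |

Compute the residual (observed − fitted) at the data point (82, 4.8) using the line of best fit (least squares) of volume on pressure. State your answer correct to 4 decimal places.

-0.1278

n = 8, Σx = 925, Σy = 36.1, Σxy = 4121.7, Σx² = 111193
Sxx = Σx² − (Σx)²/n = 111193 − 106953.125 = 4239.875
Sxy = Σxy − (Σx)(Σy)/n = 4121.7 − 4174.0625 = -52.3625
b = Sxy/Sxx = -52.3625/4239.875 = -0.012350
a = ȳ − b·x̄ = 4.5125 − (-0.012350)·115.625 = 5.940470
ŷ(82) = 5.940470 + (-0.012350)·82 = 4.927769
residual = y − ŷ = 4.8 − 4.927769 = -0.127769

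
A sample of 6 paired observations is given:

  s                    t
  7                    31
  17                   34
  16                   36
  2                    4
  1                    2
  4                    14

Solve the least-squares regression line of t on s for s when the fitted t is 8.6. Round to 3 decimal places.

1.997

n = 6, Σx = 47, Σy = 121, Σxy = 1437, Σx² = 615
Sxx = Σx² − (Σx)²/n = 615 − 368.166667 = 246.833333
Sxy = Σxy − (Σx)(Σy)/n = 1437 − 947.833333 = 489.166667
b = Sxy/Sxx = 489.166667/246.833333 = 1.981769
a = ȳ − b·x̄ = 20.166667 − 1.981769·7.833333 = 4.642809
Set a + b·x = 8.6: x = (8.6 − 4.642809) / 1.981769 = 1.996797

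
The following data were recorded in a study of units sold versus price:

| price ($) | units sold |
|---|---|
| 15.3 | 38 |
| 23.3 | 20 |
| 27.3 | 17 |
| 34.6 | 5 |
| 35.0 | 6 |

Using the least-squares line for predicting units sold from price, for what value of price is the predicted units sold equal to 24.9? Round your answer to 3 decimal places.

22.291

n = 5, Σx = 135.5, Σy = 86, Σxy = 1894.5, Σx² = 3944.43
Sxx = Σx² − (Σx)²/n = 3944.43 − 3672.05 = 272.38
Sxy = Σxy − (Σx)(Σy)/n = 1894.5 − 2330.6 = -436.1
b = Sxy/Sxx = -436.1/272.38 = -1.601072
a = ȳ − b·x̄ = 17.2 − (-1.601072)·27.1 = 60.589052
Set a + b·x = 24.9: x = (24.9 − 60.589052) / (-1.601072) = 22.290722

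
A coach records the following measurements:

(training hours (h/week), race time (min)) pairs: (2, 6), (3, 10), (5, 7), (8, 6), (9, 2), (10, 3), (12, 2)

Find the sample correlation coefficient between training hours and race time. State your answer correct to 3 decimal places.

-0.825

n = 7, Σx = 49, Σy = 36, Σxy = 197, Σx² = 427, Σy² = 238
Sxx = Σx² − (Σx)²/n = 427 − 343 = 84
Sxy = Σxy − (Σx)(Σy)/n = 197 − 252 = -55
Syy = Σy² − (Σy)²/n = 238 − 185.142857 = 52.857143
r = Sxy/√(Sxx·Syy) = -55/√(4440) = -55/66.633325 = -0.825413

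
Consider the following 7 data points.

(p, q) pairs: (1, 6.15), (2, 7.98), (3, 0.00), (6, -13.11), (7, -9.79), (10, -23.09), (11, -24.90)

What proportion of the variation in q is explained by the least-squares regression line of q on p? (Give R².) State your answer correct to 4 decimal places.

n = 7, Σx = 40, Σy = -56.76, Σxy = -629.88, Σx² = 320, Σy² = 1522.3772
Sxx = Σx² − (Σx)²/n = 320 − 228.571429 = 91.428571
Sxy = Σxy − (Σx)(Σy)/n = -629.88 − (-324.342857) = -305.537143
Syy = Σy² − (Σy)²/n = 1522.3772 − 460.242514 = 1062.134686
R² = Sxy²/(Sxx·Syy) = (-305.537143)²/(91.428571·1062.134686) = 0.961317

0.9613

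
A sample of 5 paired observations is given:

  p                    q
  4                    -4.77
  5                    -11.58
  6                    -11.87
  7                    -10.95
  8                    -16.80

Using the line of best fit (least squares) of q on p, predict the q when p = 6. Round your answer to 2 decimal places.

n = 5, Σx = 30, Σy = -55.97, Σxy = -359.25, Σx² = 190
Sxx = Σx² − (Σx)²/n = 190 − 180 = 10
Sxy = Σxy − (Σx)(Σy)/n = -359.25 − (-335.82) = -23.43
b = Sxy/Sxx = -23.43/10 = -2.343
a = ȳ − b·x̄ = -11.194 − (-2.343)·6 = 2.864
ŷ(6) = a + b·6 = 2.864 + (-2.343)·6 = -11.194

-11.19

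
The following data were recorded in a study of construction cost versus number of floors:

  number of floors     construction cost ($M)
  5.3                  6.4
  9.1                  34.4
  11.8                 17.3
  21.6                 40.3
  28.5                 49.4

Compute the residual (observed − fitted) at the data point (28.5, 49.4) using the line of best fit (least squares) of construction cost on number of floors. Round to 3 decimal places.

n = 5, Σx = 76.3, Σy = 147.8, Σxy = 2829.48, Σx² = 1528.95
Sxx = Σx² − (Σx)²/n = 1528.95 − 1164.338 = 364.612
Sxy = Σxy − (Σx)(Σy)/n = 2829.48 − 2255.428 = 574.052
b = Sxy/Sxx = 574.052/364.612 = 1.574419
a = ȳ − b·x̄ = 29.56 − 1.574419·15.26 = 5.534369
ŷ(28.5) = 5.534369 + 1.574419·28.5 = 50.405305
residual = y − ŷ = 49.4 − 50.405305 = -1.005305

-1.005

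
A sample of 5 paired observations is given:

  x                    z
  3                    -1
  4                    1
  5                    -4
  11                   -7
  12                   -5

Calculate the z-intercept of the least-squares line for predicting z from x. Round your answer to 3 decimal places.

1.200

n = 5, Σx = 35, Σy = -16, Σxy = -156, Σx² = 315
Sxx = Σx² − (Σx)²/n = 315 − 245 = 70
Sxy = Σxy − (Σx)(Σy)/n = -156 − (-112) = -44
b = Sxy/Sxx = -44/70 = -0.628571
a = ȳ − b·x̄ = -3.2 − (-0.628571)·7 = 1.2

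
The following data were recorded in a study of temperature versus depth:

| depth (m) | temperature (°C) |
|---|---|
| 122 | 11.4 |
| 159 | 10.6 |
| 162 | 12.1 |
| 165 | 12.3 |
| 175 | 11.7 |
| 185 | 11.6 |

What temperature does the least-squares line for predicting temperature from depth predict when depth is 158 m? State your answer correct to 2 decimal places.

11.60

n = 6, Σx = 968, Σy = 69.7, Σxy = 11259.4, Σx² = 158484
Sxx = Σx² − (Σx)²/n = 158484 − 156170.666667 = 2313.333333
Sxy = Σxy − (Σx)(Σy)/n = 11259.4 − 11244.933333 = 14.466667
b = Sxy/Sxx = 14.466667/2313.333333 = 0.006254
a = ȳ − b·x̄ = 11.616667 − 0.006254·161.333333 = 10.607752
ŷ(158) = a + b·158 = 10.607752 + 0.006254·158 = 11.595821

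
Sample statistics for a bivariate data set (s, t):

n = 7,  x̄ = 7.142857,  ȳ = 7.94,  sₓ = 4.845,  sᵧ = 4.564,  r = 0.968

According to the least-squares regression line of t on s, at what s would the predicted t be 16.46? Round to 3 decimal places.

b = r · sᵧ/sₓ = 0.968 · 4.564/4.845 = 0.911858
a = ȳ − b·x̄ = 7.94 − 0.911858·7.142857 = 1.426729
Set a + b·x = 16.46: x = (16.46 − 1.426729) / 0.911858 = 16.486417

16.486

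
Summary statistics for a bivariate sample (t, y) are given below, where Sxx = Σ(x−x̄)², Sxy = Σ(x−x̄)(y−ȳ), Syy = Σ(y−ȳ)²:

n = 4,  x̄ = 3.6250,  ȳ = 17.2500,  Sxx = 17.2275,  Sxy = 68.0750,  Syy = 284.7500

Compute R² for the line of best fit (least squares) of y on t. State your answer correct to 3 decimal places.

R² = Sxy²/(Sxx·Syy) = (68.075)²/(17.2275·284.75) = 0.944690

0.945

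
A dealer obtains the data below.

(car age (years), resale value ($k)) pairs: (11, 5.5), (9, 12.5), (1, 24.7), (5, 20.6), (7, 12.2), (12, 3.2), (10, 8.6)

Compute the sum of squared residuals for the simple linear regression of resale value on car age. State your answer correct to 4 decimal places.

n = 7, Σx = 55, Σy = 87.3, Σxy = 510.5, Σx² = 521, Σy² = 1453.99
Sxx = Σx² − (Σx)²/n = 521 − 432.142857 = 88.857143
Sxy = Σxy − (Σx)(Σy)/n = 510.5 − 685.928571 = -175.428571
Syy = Σy² − (Σy)²/n = 1453.99 − 1088.755714 = 365.234286
b = Sxy/Sxx = -175.428571/88.857143 = -1.974277
SSE = Syy − b·Sxy = 365.234286 − (-1.974277)·(-175.428571) = 18.889775

18.8898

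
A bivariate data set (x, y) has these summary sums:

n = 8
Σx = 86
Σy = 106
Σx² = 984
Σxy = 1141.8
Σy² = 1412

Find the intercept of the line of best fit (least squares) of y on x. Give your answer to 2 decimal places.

12.83

Sxx = Σx² − (Σx)²/n = 984 − 924.5 = 59.5
Sxy = Σxy − (Σx)(Σy)/n = 1141.8 − 1139.5 = 2.3
b = Sxy/Sxx = 2.3/59.5 = 0.038655
a = ȳ − b·x̄ = 13.25 − 0.038655·10.75 = 12.834454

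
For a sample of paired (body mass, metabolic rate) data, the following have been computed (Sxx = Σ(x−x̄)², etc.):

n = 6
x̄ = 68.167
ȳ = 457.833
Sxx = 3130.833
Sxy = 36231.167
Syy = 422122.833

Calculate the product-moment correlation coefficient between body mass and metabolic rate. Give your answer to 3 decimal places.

r = Sxy/√(Sxx·Syy) = 36231.167/√(1321596095.609889) = 36231.167/36353.763156 = 0.996628

0.997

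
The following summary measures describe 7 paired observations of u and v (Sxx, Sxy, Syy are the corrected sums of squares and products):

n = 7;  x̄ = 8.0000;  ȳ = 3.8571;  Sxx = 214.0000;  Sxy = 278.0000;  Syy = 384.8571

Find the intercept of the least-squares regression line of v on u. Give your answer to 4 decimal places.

-6.5354

b = Sxy/Sxx = 278/214 = 1.299065
a = ȳ − b·x̄ = 3.8571 − 1.299065·8 = -6.535423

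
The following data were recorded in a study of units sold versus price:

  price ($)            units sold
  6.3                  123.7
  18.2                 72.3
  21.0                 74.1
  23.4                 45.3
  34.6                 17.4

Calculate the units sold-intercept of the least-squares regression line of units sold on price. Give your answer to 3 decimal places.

n = 5, Σx = 103.5, Σy = 332.8, Σxy = 5313.33, Σx² = 2556.65
Sxx = Σx² − (Σx)²/n = 2556.65 − 2142.45 = 414.2
Sxy = Σxy − (Σx)(Σy)/n = 5313.33 − 6888.96 = -1575.63
b = Sxy/Sxx = -1575.63/414.2 = -3.804032
a = ȳ − b·x̄ = 66.56 − (-3.804032)·20.7 = 145.303460

145.303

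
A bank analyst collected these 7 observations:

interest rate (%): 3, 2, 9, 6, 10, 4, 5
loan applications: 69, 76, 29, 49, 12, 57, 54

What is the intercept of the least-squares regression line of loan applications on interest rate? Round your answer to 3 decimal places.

90.473

n = 7, Σx = 39, Σy = 346, Σxy = 1532, Σx² = 271
Sxx = Σx² − (Σx)²/n = 271 − 217.285714 = 53.714286
Sxy = Σxy − (Σx)(Σy)/n = 1532 − 1927.714286 = -395.714286
b = Sxy/Sxx = -395.714286/53.714286 = -7.367021
a = ȳ − b·x̄ = 49.428571 − (-7.367021)·5.571429 = 90.473404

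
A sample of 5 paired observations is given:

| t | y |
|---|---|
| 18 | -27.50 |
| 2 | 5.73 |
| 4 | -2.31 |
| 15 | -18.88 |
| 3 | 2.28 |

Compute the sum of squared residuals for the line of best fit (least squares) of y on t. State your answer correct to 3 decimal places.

13.844

n = 5, Σx = 42, Σy = -40.68, Σxy = -769.14, Σx² = 578, Σy² = 1156.0718
Sxx = Σx² − (Σx)²/n = 578 − 352.8 = 225.2
Sxy = Σxy − (Σx)(Σy)/n = -769.14 − (-341.712) = -427.428
Syy = Σy² − (Σy)²/n = 1156.0718 − 330.97248 = 825.09932
b = Sxy/Sxx = -427.428/225.2 = -1.897993
SSE = Syy − b·Sxy = 825.09932 − (-1.897993)·(-427.428) = 13.844013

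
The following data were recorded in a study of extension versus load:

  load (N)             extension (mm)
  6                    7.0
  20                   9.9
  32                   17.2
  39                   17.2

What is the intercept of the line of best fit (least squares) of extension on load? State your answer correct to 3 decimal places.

n = 4, Σx = 97, Σy = 51.3, Σxy = 1461.2, Σx² = 2981
Sxx = Σx² − (Σx)²/n = 2981 − 2352.25 = 628.75
Sxy = Σxy − (Σx)(Σy)/n = 1461.2 − 1244.025 = 217.175
b = Sxy/Sxx = 217.175/628.75 = 0.345408
a = ȳ − b·x̄ = 12.825 − 0.345408·24.25 = 4.448867

4.449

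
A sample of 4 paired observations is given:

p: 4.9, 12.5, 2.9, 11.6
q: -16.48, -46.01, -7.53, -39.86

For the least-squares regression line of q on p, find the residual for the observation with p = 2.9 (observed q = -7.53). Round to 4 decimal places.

0.4889

n = 4, Σx = 31.9, Σy = -109.88, Σxy = -1140.09, Σx² = 323.23
Sxx = Σx² − (Σx)²/n = 323.23 − 254.4025 = 68.8275
Sxy = Σxy − (Σx)(Σy)/n = -1140.09 − (-876.293) = -263.797
b = Sxy/Sxx = -263.797/68.8275 = -3.832727
a = ȳ − b·x̄ = -27.47 − (-3.832727)·7.975 = 3.095996
ŷ(2.9) = 3.095996 + (-3.832727)·2.9 = -8.018912
residual = y − ŷ = -7.53 − (-8.018912) = 0.488912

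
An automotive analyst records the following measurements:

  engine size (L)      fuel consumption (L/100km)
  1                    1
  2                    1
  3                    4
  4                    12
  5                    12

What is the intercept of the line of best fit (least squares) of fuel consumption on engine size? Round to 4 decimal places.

-3.9000

n = 5, Σx = 15, Σy = 30, Σxy = 123, Σx² = 55
Sxx = Σx² − (Σx)²/n = 55 − 45 = 10
Sxy = Σxy − (Σx)(Σy)/n = 123 − 90 = 33
b = Sxy/Sxx = 33/10 = 3.3
a = ȳ − b·x̄ = 6 − 3.3·3 = -3.9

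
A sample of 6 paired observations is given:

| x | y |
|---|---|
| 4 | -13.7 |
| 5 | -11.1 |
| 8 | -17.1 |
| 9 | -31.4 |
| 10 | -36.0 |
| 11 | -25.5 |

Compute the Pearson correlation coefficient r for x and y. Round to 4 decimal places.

-0.8143

n = 6, Σx = 47, Σy = -134.8, Σxy = -1170.2, Σx² = 407, Σy² = 3535.52
Sxx = Σx² − (Σx)²/n = 407 − 368.166667 = 38.833333
Sxy = Σxy − (Σx)(Σy)/n = -1170.2 − (-1055.933333) = -114.266667
Syy = Σy² − (Σy)²/n = 3535.52 − 3028.506667 = 507.013333
r = Sxy/√(Sxx·Syy) = -114.266667/√(19689.017778) = -114.266667/140.317560 = -0.814343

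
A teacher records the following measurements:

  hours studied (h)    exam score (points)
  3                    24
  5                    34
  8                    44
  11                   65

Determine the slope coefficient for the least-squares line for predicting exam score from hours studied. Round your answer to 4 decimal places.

n = 4, Σx = 27, Σy = 167, Σxy = 1309, Σx² = 219
Sxx = Σx² − (Σx)²/n = 219 − 182.25 = 36.75
Sxy = Σxy − (Σx)(Σy)/n = 1309 − 1127.25 = 181.75
b = Sxy/Sxx = 181.75/36.75 = 4.945578

4.9456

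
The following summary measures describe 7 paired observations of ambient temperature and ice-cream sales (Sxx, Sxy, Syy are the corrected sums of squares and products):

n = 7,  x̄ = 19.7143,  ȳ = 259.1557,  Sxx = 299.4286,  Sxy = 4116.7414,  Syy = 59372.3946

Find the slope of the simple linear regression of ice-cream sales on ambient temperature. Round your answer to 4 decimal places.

13.7487

b = Sxy/Sxx = 4116.7414/299.4286 = 13.748658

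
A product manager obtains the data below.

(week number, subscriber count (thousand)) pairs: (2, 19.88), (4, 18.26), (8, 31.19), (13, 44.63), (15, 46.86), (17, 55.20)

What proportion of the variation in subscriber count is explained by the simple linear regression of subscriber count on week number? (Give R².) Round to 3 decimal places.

n = 6, Σx = 59, Σy = 216.02, Σxy = 2583.81, Σx² = 767, Σy² = 8936.1946
Sxx = Σx² − (Σx)²/n = 767 − 580.166667 = 186.833333
Sxy = Σxy − (Σx)(Σy)/n = 2583.81 − 2124.196667 = 459.613333
Syy = Σy² − (Σy)²/n = 8936.1946 − 7777.440067 = 1158.754533
R² = Sxy²/(Sxx·Syy) = (459.613333)²/(186.833333·1158.754533) = 0.975752

0.976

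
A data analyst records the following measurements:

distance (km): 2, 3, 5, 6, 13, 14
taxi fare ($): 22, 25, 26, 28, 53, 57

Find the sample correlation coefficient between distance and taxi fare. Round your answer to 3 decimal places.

0.986

n = 6, Σx = 43, Σy = 211, Σxy = 1904, Σx² = 439, Σy² = 8627
Sxx = Σx² − (Σx)²/n = 439 − 308.166667 = 130.833333
Sxy = Σxy − (Σx)(Σy)/n = 1904 − 1512.166667 = 391.833333
Syy = Σy² − (Σy)²/n = 8627 − 7420.166667 = 1206.833333
r = Sxy/√(Sxx·Syy) = 391.833333/√(157894.027778) = 391.833333/397.358815 = 0.986094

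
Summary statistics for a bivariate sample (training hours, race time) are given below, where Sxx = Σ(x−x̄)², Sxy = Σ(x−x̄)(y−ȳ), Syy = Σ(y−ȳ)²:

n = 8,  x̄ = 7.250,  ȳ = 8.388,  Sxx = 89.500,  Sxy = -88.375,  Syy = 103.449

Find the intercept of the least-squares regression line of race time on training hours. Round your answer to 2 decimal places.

15.55

b = Sxy/Sxx = -88.375/89.5 = -0.987430
a = ȳ − b·x̄ = 8.388 − (-0.987430)·7.25 = 15.546869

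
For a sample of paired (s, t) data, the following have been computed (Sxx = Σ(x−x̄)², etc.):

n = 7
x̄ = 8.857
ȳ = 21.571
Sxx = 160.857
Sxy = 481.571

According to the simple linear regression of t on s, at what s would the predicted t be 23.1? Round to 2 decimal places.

b = Sxy/Sxx = 481.571/160.857 = 2.993783
a = ȳ − b·x̄ = 21.571 − 2.993783·8.857 = -4.944939
Set a + b·x = 23.1: x = (23.1 − (-4.944939)) / 2.993783 = 9.367725

9.37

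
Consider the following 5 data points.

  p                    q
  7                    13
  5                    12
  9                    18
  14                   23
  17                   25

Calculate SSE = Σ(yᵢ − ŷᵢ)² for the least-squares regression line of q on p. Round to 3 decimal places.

n = 5, Σx = 52, Σy = 91, Σxy = 1060, Σx² = 640, Σy² = 1791
Sxx = Σx² − (Σx)²/n = 640 − 540.8 = 99.2
Sxy = Σxy − (Σx)(Σy)/n = 1060 − 946.4 = 113.6
Syy = Σy² − (Σy)²/n = 1791 − 1656.2 = 134.8
b = Sxy/Sxx = 113.6/99.2 = 1.145161
SSE = Syy − b·Sxy = 134.8 − 1.145161·113.6 = 4.709677

4.710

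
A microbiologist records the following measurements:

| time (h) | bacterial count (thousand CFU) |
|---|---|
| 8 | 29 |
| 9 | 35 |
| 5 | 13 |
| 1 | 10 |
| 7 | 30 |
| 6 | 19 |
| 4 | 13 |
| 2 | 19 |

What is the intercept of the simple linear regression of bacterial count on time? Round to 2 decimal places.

6.43

n = 8, Σx = 42, Σy = 168, Σxy = 1036, Σx² = 276
Sxx = Σx² − (Σx)²/n = 276 − 220.5 = 55.5
Sxy = Σxy − (Σx)(Σy)/n = 1036 − 882 = 154
b = Sxy/Sxx = 154/55.5 = 2.774775
a = ȳ − b·x̄ = 21 − 2.774775·5.25 = 6.432432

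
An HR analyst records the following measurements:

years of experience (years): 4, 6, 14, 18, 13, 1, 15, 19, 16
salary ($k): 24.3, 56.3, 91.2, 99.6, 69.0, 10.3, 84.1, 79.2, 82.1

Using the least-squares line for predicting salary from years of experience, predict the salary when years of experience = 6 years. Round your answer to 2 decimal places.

n = 9, Σx = 106, Σy = 596.1, Σxy = 8491.8, Σx² = 1584
Sxx = Σx² − (Σx)²/n = 1584 − 1248.444444 = 335.555556
Sxy = Σxy − (Σx)(Σy)/n = 8491.8 − 7020.733333 = 1471.066667
b = Sxy/Sxx = 1471.066667/335.555556 = 4.383974
a = ȳ − b·x̄ = 66.233333 − 4.383974·11.777778 = 14.599868
ŷ(6) = a + b·6 = 14.599868 + 4.383974·6 = 40.903709

40.90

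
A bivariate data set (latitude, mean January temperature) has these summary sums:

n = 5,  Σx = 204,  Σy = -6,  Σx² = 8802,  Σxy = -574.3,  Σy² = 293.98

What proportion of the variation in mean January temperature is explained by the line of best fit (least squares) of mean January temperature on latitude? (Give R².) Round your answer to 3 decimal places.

0.791

Sxx = Σx² − (Σx)²/n = 8802 − 8323.2 = 478.8
Sxy = Σxy − (Σx)(Σy)/n = -574.3 − (-244.8) = -329.5
Syy = Σy² − (Σy)²/n = 293.98 − 7.2 = 286.78
R² = Sxy²/(Sxx·Syy) = (-329.5)²/(478.8·286.78) = 0.790693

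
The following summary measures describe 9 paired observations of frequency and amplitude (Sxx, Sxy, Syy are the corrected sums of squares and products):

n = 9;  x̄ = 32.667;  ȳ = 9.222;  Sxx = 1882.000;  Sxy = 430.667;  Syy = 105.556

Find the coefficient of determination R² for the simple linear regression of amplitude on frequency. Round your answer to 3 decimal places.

0.934

R² = Sxy²/(Sxx·Syy) = (430.667)²/(1882·105.556) = 0.933643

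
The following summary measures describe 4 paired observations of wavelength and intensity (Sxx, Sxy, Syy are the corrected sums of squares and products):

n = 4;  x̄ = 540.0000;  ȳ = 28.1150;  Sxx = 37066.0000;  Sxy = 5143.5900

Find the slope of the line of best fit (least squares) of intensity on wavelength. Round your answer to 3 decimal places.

0.139

b = Sxy/Sxx = 5143.59/37066 = 0.138768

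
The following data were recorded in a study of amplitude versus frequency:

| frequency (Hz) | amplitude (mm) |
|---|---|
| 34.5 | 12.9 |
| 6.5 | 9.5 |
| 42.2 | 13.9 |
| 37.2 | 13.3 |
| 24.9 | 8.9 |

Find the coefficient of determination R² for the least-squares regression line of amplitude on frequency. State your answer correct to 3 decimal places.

n = 5, Σx = 145.3, Σy = 58.5, Σxy = 1809.75, Σx² = 5017.19, Σy² = 705.97
Sxx = Σx² − (Σx)²/n = 5017.19 − 4222.418 = 794.772
Sxy = Σxy − (Σx)(Σy)/n = 1809.75 − 1700.01 = 109.74
Syy = Σy² − (Σy)²/n = 705.97 − 684.45 = 21.52
R² = Sxy²/(Sxx·Syy) = (109.74)²/(794.772·21.52) = 0.704117

0.704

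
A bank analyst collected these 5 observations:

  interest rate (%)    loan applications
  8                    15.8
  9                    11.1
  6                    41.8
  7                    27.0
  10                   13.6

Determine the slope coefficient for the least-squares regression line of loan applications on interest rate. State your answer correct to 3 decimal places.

-7.230

n = 5, Σx = 40, Σy = 109.3, Σxy = 802.1, Σx² = 330
Sxx = Σx² − (Σx)²/n = 330 − 320 = 10
Sxy = Σxy − (Σx)(Σy)/n = 802.1 − 874.4 = -72.3
b = Sxy/Sxx = -72.3/10 = -7.23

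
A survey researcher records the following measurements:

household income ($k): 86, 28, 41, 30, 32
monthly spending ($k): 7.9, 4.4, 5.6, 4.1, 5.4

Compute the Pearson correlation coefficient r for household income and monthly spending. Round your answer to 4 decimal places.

n = 5, Σx = 217, Σy = 27.4, Σxy = 1328, Σx² = 11785, Σy² = 159.1
Sxx = Σx² − (Σx)²/n = 11785 − 9417.8 = 2367.2
Sxy = Σxy − (Σx)(Σy)/n = 1328 − 1189.16 = 138.84
Syy = Σy² − (Σy)²/n = 159.1 − 150.152 = 8.948
r = Sxy/√(Sxx·Syy) = 138.84/√(21181.7056) = 138.84/145.539361 = 0.953969

0.9540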